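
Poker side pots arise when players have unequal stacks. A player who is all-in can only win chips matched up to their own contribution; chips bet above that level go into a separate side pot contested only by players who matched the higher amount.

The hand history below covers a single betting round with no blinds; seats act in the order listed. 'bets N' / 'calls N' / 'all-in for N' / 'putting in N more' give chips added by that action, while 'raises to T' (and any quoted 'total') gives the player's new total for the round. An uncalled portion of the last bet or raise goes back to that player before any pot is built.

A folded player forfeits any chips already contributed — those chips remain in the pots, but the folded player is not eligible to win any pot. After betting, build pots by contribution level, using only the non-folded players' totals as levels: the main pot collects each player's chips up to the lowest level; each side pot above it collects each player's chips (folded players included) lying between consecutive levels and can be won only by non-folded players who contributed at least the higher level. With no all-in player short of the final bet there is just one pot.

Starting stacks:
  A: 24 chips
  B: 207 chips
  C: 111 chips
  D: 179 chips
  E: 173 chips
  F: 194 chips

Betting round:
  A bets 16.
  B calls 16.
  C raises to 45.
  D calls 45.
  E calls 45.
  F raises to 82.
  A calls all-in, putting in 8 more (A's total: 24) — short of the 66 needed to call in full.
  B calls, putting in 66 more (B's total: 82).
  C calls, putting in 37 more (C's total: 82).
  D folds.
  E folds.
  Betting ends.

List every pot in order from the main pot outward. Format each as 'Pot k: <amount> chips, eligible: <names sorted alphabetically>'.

Contributions: A=24, B=82, C=82, D=45, E=45, F=82
Folded: D, E
Pot levels (distinct totals of non-folded players): 24, 82
Layer 1-24: 24 each from A, B, C, D, E, F = 24*6 = 144 chips; eligible A, B, C, F
Layer 25-82: B 58 + C 58 + D 21 + E 21 + F 58 = 216 chips; eligible B, C, F

Pot 1: 144 chips, eligible: A, B, C, F
Pot 2: 216 chips, eligible: B, C, F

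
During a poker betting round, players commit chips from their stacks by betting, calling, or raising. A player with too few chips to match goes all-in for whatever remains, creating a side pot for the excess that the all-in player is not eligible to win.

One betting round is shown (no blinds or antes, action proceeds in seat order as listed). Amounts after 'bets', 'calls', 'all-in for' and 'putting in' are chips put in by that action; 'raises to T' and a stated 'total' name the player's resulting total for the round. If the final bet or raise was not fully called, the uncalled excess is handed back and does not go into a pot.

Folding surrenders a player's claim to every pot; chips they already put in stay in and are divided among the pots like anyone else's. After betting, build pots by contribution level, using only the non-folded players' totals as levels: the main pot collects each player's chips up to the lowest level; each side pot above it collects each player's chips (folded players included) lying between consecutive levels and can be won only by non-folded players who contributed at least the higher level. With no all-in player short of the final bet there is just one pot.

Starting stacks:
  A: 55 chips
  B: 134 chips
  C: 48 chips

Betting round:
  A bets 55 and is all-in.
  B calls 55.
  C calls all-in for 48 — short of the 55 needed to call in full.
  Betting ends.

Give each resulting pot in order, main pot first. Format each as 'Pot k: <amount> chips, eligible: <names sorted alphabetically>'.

Pot 1: 144 chips, eligible: A, B, C
Pot 2: 14 chips, eligible: A, B

Derivation:
Contributions: A=55, B=55, C=48
Pot levels (distinct totals of non-folded players): 48, 55
Layer 1-48: 48 each from A, B, C = 48*3 = 144 chips; eligible A, B, C
Layer 49-55: 7 each from A, B = 7*2 = 14 chips; eligible A, B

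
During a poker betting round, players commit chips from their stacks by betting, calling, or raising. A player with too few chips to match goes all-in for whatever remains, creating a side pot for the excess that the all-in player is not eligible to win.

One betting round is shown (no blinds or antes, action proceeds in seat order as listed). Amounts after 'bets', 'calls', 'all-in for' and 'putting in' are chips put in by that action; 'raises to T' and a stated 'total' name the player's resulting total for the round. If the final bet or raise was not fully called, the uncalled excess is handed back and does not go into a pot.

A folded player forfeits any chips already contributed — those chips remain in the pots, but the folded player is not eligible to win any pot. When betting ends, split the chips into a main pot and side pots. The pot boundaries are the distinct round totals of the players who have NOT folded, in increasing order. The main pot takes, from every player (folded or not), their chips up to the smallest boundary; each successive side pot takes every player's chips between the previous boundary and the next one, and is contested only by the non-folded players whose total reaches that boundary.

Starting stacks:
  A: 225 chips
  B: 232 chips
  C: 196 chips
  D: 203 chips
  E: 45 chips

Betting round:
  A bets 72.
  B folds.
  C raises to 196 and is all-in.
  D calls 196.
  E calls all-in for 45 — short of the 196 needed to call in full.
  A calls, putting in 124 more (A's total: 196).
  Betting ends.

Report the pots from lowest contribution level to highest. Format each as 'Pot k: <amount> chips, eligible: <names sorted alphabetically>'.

Contributions: A=196, C=196, D=196, E=45
Folded: B
Pot levels (distinct totals of non-folded players): 45, 196
Layer 1-45: 45 each from A, C, D, E = 45*4 = 180 chips; eligible A, C, D, E
Layer 46-196: 151 each from A, C, D = 151*3 = 453 chips; eligible A, C, D

Pot 1: 180 chips, eligible: A, C, D, E
Pot 2: 453 chips, eligible: A, C, D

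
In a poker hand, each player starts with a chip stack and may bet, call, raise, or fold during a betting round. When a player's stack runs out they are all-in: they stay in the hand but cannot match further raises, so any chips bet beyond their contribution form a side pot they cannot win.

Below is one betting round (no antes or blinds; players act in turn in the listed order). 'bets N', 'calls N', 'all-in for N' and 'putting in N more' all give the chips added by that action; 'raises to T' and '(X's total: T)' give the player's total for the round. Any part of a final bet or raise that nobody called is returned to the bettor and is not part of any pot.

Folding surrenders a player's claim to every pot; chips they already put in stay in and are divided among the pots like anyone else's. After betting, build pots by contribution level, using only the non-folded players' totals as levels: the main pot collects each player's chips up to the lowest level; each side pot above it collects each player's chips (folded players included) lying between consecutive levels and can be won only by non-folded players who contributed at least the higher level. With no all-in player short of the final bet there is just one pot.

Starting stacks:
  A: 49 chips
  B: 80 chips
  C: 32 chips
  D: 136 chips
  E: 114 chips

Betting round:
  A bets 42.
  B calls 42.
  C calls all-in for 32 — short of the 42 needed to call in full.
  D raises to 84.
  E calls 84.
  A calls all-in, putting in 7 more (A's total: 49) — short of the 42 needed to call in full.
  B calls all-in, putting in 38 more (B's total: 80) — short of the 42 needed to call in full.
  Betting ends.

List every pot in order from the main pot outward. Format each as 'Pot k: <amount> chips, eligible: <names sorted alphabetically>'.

Contributions: A=49, B=80, C=32, D=84, E=84
Pot levels (distinct totals of non-folded players): 32, 49, 80, 84
Layer 1-32: 32 each from A, B, C, D, E = 32*5 = 160 chips; eligible A, B, C, D, E
Layer 33-49: 17 each from A, B, D, E = 17*4 = 68 chips; eligible A, B, D, E
Layer 50-80: 31 each from B, D, E = 31*3 = 93 chips; eligible B, D, E
Layer 81-84: 4 each from D, E = 4*2 = 8 chips; eligible D, E

Pot 1: 160 chips, eligible: A, B, C, D, E
Pot 2: 68 chips, eligible: A, B, D, E
Pot 3: 93 chips, eligible: B, D, E
Pot 4: 8 chips, eligible: D, E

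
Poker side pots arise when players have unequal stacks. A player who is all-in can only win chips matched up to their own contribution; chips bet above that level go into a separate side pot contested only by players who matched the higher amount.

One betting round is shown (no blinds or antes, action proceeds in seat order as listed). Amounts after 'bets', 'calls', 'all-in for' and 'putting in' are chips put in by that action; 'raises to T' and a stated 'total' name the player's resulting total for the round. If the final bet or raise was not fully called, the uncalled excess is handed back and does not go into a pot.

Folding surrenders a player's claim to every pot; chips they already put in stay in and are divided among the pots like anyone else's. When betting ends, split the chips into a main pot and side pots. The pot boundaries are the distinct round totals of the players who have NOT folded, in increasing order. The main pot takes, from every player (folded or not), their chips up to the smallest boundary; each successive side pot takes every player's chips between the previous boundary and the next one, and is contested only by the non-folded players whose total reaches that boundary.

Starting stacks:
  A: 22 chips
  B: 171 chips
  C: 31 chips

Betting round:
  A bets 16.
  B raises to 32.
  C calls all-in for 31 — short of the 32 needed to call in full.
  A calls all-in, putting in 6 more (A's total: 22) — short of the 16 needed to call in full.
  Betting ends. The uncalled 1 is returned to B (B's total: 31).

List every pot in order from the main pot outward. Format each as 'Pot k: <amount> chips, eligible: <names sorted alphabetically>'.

Pot 1: 66 chips, eligible: A, B, C
Pot 2: 18 chips, eligible: B, C

Derivation:
Contributions (after 1 returned to B): A=22, B=31, C=31
Pot levels (distinct totals of non-folded players): 22, 31
Layer 1-22: 22 each from A, B, C = 22*3 = 66 chips; eligible A, B, C
Layer 23-31: 9 each from B, C = 9*2 = 18 chips; eligible B, C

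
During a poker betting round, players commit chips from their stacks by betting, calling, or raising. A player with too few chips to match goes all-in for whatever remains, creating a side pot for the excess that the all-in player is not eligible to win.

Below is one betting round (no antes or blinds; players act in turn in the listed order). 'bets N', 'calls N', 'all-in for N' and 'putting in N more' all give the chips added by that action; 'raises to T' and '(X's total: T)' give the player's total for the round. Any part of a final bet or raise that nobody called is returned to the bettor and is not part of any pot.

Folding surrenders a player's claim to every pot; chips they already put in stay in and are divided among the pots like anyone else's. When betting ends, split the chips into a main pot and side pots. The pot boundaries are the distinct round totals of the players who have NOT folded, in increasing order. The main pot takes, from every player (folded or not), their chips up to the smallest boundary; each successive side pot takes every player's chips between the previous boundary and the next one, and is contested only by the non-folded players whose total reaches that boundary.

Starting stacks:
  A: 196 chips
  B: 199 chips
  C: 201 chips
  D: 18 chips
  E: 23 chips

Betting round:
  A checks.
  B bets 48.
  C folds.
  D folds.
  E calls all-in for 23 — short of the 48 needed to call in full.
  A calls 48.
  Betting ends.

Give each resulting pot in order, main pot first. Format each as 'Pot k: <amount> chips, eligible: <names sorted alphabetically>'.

Contributions: A=48, B=48, E=23
Folded: C, D
Pot levels (distinct totals of non-folded players): 23, 48
Layer 1-23: 23 each from A, B, E = 23*3 = 69 chips; eligible A, B, E
Layer 24-48: 25 each from A, B = 25*2 = 50 chips; eligible A, B

Pot 1: 69 chips, eligible: A, B, E
Pot 2: 50 chips, eligible: A, B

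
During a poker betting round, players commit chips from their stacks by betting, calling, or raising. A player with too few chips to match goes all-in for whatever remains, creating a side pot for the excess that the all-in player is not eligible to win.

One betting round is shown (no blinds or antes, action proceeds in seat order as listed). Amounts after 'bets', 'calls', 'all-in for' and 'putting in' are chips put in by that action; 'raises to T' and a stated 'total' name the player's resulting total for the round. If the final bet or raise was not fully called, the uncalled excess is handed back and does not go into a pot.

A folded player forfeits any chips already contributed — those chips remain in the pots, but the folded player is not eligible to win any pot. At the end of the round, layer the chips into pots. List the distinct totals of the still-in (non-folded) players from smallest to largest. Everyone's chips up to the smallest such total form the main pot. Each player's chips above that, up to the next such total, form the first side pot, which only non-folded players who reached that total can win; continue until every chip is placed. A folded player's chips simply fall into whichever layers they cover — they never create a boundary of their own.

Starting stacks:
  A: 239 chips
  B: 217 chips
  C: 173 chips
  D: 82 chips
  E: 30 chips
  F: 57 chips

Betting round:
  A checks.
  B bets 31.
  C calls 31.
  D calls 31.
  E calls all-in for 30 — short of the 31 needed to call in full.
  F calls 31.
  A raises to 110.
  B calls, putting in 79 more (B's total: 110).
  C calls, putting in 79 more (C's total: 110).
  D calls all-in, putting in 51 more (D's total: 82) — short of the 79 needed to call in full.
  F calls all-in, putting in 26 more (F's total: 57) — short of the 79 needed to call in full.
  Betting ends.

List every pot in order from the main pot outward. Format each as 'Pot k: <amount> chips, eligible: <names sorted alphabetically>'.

Contributions: A=110, B=110, C=110, D=82, E=30, F=57
Pot levels (distinct totals of non-folded players): 30, 57, 82, 110
Layer 1-30: 30 each from A, B, C, D, E, F = 30*6 = 180 chips; eligible A, B, C, D, E, F
Layer 31-57: 27 each from A, B, C, D, F = 27*5 = 135 chips; eligible A, B, C, D, F
Layer 58-82: 25 each from A, B, C, D = 25*4 = 100 chips; eligible A, B, C, D
Layer 83-110: 28 each from A, B, C = 28*3 = 84 chips; eligible A, B, C

Pot 1: 180 chips, eligible: A, B, C, D, E, F
Pot 2: 135 chips, eligible: A, B, C, D, F
Pot 3: 100 chips, eligible: A, B, C, D
Pot 4: 84 chips, eligible: A, B, C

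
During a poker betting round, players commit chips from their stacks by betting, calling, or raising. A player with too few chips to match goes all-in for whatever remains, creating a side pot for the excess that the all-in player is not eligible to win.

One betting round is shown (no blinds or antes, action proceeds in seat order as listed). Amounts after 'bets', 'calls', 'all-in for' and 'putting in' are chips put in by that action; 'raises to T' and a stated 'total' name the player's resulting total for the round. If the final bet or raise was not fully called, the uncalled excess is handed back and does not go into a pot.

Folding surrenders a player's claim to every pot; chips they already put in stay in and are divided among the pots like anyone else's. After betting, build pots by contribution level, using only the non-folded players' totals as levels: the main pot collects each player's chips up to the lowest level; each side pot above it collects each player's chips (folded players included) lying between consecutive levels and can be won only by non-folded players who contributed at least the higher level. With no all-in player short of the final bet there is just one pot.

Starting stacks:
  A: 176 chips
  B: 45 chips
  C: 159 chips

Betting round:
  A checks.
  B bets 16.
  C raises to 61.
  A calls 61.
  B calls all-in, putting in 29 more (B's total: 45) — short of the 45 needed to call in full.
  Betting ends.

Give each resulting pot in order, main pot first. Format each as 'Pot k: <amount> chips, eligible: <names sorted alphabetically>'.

Pot 1: 135 chips, eligible: A, B, C
Pot 2: 32 chips, eligible: A, C

Derivation:
Contributions: A=61, B=45, C=61
Pot levels (distinct totals of non-folded players): 45, 61
Layer 1-45: 45 each from A, B, C = 45*3 = 135 chips; eligible A, B, C
Layer 46-61: 16 each from A, C = 16*2 = 32 chips; eligible A, C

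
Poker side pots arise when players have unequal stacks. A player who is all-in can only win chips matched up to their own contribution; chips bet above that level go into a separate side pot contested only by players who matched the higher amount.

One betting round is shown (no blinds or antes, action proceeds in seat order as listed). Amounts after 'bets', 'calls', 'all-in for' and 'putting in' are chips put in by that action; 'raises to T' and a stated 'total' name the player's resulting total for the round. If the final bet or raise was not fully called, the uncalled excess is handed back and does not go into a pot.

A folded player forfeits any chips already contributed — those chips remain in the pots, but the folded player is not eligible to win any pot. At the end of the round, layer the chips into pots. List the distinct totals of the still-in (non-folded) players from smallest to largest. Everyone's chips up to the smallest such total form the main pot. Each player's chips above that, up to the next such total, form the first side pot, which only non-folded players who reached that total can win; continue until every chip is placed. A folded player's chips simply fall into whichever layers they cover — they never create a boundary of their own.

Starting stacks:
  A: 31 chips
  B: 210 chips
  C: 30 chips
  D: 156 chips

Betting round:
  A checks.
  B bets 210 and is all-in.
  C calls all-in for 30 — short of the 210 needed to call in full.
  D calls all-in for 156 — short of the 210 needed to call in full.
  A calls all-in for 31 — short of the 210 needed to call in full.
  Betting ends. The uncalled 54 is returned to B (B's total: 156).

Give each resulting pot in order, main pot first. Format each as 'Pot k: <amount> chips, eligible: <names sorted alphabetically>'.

Pot 1: 120 chips, eligible: A, B, C, D
Pot 2: 3 chips, eligible: A, B, D
Pot 3: 250 chips, eligible: B, D

Derivation:
Contributions (after 54 returned to B): A=31, B=156, C=30, D=156
Pot levels (distinct totals of non-folded players): 30, 31, 156
Layer 1-30: 30 each from A, B, C, D = 30*4 = 120 chips; eligible A, B, C, D
Layer 31-31: 1 each from A, B, D = 1*3 = 3 chips; eligible A, B, D
Layer 32-156: 125 each from B, D = 125*2 = 250 chips; eligible B, D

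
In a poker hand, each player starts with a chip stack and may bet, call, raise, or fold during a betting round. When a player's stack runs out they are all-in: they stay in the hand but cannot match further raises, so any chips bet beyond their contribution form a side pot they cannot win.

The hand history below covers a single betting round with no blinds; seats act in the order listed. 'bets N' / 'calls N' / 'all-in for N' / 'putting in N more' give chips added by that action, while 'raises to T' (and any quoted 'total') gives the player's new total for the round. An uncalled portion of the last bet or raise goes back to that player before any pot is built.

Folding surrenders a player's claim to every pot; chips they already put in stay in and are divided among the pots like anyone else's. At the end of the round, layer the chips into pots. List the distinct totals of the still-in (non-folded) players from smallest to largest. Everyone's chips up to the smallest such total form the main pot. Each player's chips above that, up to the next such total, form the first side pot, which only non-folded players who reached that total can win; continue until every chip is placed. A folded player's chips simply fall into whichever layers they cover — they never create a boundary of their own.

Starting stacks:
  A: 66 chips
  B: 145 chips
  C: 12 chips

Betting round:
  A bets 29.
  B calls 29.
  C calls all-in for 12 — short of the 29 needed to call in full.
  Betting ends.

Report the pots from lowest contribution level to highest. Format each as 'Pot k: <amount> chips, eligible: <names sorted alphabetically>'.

Pot 1: 36 chips, eligible: A, B, C
Pot 2: 34 chips, eligible: A, B

Derivation:
Contributions: A=29, B=29, C=12
Pot levels (distinct totals of non-folded players): 12, 29
Layer 1-12: 12 each from A, B, C = 12*3 = 36 chips; eligible A, B, C
Layer 13-29: 17 each from A, B = 17*2 = 34 chips; eligible A, B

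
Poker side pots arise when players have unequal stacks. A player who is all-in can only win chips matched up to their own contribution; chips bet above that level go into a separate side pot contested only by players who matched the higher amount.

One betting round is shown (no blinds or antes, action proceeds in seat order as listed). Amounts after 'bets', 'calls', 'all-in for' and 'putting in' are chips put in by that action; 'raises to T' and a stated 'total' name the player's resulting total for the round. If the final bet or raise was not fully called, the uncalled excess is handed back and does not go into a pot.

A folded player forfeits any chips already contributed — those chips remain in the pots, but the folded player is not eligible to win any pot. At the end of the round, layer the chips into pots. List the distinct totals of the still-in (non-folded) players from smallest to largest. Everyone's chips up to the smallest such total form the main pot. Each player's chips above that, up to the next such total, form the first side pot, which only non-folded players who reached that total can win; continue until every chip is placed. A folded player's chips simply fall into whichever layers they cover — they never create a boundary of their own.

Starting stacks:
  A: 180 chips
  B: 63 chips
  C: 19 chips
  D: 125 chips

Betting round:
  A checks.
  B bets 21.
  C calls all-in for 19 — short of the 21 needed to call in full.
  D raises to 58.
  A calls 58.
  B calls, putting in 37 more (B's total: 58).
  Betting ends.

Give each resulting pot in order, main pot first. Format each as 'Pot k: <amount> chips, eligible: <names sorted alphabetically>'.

Contributions: A=58, B=58, C=19, D=58
Pot levels (distinct totals of non-folded players): 19, 58
Layer 1-19: 19 each from A, B, C, D = 19*4 = 76 chips; eligible A, B, C, D
Layer 20-58: 39 each from A, B, D = 39*3 = 117 chips; eligible A, B, D

Pot 1: 76 chips, eligible: A, B, C, D
Pot 2: 117 chips, eligible: A, B, D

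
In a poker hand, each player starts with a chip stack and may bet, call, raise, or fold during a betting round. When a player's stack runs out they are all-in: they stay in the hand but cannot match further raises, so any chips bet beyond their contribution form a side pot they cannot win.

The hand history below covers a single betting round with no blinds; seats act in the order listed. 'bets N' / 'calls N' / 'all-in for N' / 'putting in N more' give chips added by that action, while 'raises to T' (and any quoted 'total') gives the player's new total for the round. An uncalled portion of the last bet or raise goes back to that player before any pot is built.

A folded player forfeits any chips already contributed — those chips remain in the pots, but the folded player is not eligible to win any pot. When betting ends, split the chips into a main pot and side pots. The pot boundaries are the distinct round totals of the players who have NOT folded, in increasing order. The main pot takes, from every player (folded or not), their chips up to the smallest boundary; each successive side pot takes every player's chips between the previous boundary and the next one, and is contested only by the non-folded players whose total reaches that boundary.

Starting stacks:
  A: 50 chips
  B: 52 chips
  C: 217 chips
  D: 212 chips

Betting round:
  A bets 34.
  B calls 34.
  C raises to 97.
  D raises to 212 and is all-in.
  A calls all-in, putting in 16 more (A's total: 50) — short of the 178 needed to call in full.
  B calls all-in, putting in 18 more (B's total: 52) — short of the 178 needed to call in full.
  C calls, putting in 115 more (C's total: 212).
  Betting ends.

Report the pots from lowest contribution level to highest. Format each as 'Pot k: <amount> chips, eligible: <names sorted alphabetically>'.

Contributions: A=50, B=52, C=212, D=212
Pot levels (distinct totals of non-folded players): 50, 52, 212
Layer 1-50: 50 each from A, B, C, D = 50*4 = 200 chips; eligible A, B, C, D
Layer 51-52: 2 each from B, C, D = 2*3 = 6 chips; eligible B, C, D
Layer 53-212: 160 each from C, D = 160*2 = 320 chips; eligible C, D

Pot 1: 200 chips, eligible: A, B, C, D
Pot 2: 6 chips, eligible: B, C, D
Pot 3: 320 chips, eligible: C, D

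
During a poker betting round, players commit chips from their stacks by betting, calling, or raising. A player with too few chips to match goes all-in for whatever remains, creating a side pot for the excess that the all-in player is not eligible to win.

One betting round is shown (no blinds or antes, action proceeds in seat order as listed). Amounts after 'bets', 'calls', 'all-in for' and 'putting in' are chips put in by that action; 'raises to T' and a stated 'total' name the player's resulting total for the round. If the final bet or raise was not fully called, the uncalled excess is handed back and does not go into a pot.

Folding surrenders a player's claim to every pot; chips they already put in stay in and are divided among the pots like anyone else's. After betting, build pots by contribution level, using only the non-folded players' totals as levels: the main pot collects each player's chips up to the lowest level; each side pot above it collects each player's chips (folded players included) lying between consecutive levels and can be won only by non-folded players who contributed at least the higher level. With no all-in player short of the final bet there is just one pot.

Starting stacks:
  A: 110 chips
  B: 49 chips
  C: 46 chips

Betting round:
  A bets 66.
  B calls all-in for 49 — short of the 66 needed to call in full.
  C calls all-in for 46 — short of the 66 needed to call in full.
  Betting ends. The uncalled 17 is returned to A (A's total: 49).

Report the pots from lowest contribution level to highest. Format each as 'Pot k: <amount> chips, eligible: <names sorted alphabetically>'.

Pot 1: 138 chips, eligible: A, B, C
Pot 2: 6 chips, eligible: A, B

Derivation:
Contributions (after 17 returned to A): A=49, B=49, C=46
Pot levels (distinct totals of non-folded players): 46, 49
Layer 1-46: 46 each from A, B, C = 46*3 = 138 chips; eligible A, B, C
Layer 47-49: 3 each from A, B = 3*2 = 6 chips; eligible A, B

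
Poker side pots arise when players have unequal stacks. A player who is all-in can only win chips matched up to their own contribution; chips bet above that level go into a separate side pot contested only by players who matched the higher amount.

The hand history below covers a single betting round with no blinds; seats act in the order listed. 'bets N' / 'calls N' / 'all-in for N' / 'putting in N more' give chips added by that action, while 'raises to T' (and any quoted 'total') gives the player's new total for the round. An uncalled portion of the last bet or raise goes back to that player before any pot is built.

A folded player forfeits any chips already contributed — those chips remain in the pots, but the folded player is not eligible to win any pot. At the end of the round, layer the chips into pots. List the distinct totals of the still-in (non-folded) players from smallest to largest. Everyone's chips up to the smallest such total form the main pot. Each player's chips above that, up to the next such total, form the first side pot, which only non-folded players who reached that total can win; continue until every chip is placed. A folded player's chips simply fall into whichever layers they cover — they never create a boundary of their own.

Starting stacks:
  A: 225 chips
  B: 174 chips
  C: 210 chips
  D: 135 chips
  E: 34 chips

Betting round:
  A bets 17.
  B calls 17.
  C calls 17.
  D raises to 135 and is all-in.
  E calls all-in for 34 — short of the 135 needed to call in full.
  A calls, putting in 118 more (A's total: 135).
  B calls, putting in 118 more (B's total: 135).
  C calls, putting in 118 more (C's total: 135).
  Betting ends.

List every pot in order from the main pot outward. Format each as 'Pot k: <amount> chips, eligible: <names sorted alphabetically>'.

Contributions: A=135, B=135, C=135, D=135, E=34
Pot levels (distinct totals of non-folded players): 34, 135
Layer 1-34: 34 each from A, B, C, D, E = 34*5 = 170 chips; eligible A, B, C, D, E
Layer 35-135: 101 each from A, B, C, D = 101*4 = 404 chips; eligible A, B, C, D

Pot 1: 170 chips, eligible: A, B, C, D, E
Pot 2: 404 chips, eligible: A, B, C, D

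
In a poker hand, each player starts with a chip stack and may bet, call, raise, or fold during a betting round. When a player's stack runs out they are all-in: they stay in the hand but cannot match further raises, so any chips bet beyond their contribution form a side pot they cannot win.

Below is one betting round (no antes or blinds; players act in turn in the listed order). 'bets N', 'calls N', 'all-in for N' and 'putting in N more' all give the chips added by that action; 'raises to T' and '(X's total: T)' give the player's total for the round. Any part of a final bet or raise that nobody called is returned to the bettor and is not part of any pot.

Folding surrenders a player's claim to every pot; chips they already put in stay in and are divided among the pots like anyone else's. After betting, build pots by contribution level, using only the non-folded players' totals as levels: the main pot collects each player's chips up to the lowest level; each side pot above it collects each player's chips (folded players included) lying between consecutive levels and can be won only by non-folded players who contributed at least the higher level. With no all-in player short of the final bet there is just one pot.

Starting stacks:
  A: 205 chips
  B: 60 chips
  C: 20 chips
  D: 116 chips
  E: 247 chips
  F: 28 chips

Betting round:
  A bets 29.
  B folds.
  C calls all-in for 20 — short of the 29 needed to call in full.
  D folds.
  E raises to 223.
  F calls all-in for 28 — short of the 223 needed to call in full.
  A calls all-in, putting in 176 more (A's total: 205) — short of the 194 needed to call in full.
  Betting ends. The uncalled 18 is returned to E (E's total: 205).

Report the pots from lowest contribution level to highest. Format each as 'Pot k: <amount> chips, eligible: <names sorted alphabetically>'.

Contributions (after 18 returned to E): A=205, C=20, E=205, F=28
Folded: B, D
Pot levels (distinct totals of non-folded players): 20, 28, 205
Layer 1-20: 20 each from A, C, E, F = 20*4 = 80 chips; eligible A, C, E, F
Layer 21-28: 8 each from A, E, F = 8*3 = 24 chips; eligible A, E, F
Layer 29-205: 177 each from A, E = 177*2 = 354 chips; eligible A, E

Pot 1: 80 chips, eligible: A, C, E, F
Pot 2: 24 chips, eligible: A, E, F
Pot 3: 354 chips, eligible: A, E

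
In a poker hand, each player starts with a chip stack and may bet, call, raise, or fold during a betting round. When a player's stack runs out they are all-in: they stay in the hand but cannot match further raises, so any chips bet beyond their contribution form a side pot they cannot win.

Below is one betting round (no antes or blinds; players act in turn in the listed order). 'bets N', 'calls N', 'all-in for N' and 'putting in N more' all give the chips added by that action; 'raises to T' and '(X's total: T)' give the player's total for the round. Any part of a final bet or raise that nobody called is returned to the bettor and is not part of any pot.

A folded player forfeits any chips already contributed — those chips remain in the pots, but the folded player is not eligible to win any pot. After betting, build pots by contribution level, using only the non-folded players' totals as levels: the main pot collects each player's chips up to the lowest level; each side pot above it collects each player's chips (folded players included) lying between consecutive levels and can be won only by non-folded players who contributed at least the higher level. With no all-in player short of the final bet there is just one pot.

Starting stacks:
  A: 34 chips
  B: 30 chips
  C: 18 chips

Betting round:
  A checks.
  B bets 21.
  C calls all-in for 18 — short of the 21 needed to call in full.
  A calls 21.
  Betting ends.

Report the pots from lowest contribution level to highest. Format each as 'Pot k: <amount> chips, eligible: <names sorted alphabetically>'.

Contributions: A=21, B=21, C=18
Pot levels (distinct totals of non-folded players): 18, 21
Layer 1-18: 18 each from A, B, C = 18*3 = 54 chips; eligible A, B, C
Layer 19-21: 3 each from A, B = 3*2 = 6 chips; eligible A, B

Pot 1: 54 chips, eligible: A, B, C
Pot 2: 6 chips, eligible: A, B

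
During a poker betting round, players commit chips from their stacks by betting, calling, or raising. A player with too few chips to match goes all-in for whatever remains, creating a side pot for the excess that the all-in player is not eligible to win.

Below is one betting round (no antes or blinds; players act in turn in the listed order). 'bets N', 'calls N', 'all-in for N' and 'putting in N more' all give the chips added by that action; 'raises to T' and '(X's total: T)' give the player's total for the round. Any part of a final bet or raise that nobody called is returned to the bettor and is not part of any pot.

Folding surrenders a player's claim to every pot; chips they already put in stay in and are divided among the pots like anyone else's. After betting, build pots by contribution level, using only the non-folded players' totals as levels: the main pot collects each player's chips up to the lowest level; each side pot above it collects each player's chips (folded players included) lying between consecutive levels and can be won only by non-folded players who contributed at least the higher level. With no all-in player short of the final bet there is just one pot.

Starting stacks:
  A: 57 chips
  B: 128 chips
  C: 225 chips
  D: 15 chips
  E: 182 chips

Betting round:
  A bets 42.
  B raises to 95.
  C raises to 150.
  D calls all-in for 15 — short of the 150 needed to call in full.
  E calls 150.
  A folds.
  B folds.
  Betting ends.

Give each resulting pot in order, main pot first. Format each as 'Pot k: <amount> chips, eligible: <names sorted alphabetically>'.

Pot 1: 75 chips, eligible: C, D, E
Pot 2: 377 chips, eligible: C, E

Derivation:
Contributions: A=42, B=95, C=150, D=15, E=150
Folded: A, B
Pot levels (distinct totals of non-folded players): 15, 150
Layer 1-15: 15 each from A, B, C, D, E = 15*5 = 75 chips; eligible C, D, E
Layer 16-150: A 27 + B 80 + C 135 + E 135 = 377 chips; eligible C, E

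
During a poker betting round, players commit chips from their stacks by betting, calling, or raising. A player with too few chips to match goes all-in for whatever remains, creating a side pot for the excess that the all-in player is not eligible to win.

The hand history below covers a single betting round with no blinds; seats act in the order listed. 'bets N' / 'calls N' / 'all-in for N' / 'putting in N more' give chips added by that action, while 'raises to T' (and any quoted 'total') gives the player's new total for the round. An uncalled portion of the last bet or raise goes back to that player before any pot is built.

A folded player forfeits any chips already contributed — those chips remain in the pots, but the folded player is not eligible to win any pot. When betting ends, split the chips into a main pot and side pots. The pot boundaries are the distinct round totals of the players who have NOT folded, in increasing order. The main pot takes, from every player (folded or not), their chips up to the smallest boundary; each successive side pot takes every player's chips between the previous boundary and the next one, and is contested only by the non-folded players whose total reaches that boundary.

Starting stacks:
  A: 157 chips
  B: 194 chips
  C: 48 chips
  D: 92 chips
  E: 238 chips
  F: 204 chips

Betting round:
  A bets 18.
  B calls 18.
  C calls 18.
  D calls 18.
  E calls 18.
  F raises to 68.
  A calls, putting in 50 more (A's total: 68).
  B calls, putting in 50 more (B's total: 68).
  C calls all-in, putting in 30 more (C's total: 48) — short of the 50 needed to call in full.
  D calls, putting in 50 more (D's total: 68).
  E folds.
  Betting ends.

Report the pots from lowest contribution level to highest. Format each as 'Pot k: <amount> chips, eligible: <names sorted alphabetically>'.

Pot 1: 258 chips, eligible: A, B, C, D, F
Pot 2: 80 chips, eligible: A, B, D, F

Derivation:
Contributions: A=68, B=68, C=48, D=68, E=18, F=68
Folded: E
Pot levels (distinct totals of non-folded players): 48, 68
Layer 1-48: A 48 + B 48 + C 48 + D 48 + E 18 + F 48 = 258 chips; eligible A, B, C, D, F
Layer 49-68: 20 each from A, B, D, F = 20*4 = 80 chips; eligible A, B, D, F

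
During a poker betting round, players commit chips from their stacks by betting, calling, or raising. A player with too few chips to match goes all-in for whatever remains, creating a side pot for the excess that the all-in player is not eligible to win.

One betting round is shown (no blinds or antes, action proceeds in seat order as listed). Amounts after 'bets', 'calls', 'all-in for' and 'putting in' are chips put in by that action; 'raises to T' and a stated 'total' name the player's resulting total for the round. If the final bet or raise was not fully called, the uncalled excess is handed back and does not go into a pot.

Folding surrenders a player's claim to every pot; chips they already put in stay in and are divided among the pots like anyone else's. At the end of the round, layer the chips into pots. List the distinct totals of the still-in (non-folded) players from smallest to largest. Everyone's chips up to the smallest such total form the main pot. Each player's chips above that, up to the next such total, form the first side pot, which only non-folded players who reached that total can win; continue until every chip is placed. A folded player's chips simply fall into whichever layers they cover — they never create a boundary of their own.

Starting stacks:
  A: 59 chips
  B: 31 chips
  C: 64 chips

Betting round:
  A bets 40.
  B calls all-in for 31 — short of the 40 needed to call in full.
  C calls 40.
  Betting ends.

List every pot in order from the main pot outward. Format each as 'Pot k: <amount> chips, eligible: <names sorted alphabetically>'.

Pot 1: 93 chips, eligible: A, B, C
Pot 2: 18 chips, eligible: A, C

Derivation:
Contributions: A=40, B=31, C=40
Pot levels (distinct totals of non-folded players): 31, 40
Layer 1-31: 31 each from A, B, C = 31*3 = 93 chips; eligible A, B, C
Layer 32-40: 9 each from A, C = 9*2 = 18 chips; eligible A, C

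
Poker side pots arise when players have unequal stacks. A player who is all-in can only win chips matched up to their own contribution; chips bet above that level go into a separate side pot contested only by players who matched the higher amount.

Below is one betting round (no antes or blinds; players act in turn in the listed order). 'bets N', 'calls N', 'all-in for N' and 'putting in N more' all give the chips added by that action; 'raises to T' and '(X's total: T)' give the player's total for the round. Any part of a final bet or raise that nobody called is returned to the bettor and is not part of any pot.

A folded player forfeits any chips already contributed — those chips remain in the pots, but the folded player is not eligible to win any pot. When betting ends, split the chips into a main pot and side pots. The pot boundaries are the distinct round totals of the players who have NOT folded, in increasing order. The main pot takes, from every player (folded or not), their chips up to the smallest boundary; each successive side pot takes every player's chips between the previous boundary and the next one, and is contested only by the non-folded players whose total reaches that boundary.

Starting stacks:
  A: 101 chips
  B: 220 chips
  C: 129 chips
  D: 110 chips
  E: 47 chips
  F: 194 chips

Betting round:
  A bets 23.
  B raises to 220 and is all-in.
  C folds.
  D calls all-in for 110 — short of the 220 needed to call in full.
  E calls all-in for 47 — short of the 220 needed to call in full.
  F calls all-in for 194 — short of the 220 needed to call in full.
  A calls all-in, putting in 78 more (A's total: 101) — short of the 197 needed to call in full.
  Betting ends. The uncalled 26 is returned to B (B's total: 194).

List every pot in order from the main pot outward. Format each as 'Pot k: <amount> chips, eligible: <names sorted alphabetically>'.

Pot 1: 235 chips, eligible: A, B, D, E, F
Pot 2: 216 chips, eligible: A, B, D, F
Pot 3: 27 chips, eligible: B, D, F
Pot 4: 168 chips, eligible: B, F

Derivation:
Contributions (after 26 returned to B): A=101, B=194, D=110, E=47, F=194
Folded: C
Pot levels (distinct totals of non-folded players): 47, 101, 110, 194
Layer 1-47: 47 each from A, B, D, E, F = 47*5 = 235 chips; eligible A, B, D, E, F
Layer 48-101: 54 each from A, B, D, F = 54*4 = 216 chips; eligible A, B, D, F
Layer 102-110: 9 each from B, D, F = 9*3 = 27 chips; eligible B, D, F
Layer 111-194: 84 each from B, F = 84*2 = 168 chips; eligible B, F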